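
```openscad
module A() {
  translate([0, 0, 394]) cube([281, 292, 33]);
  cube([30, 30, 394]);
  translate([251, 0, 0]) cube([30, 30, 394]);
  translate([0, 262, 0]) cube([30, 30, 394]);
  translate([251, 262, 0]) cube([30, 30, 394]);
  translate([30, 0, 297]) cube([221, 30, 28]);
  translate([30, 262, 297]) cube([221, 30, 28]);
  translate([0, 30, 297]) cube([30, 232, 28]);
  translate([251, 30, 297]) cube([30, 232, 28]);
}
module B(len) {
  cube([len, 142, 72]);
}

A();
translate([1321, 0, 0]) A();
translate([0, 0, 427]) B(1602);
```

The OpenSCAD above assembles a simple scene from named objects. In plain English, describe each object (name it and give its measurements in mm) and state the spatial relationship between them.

A is a simple wooden stool: a rectangular seat 281 mm (x) by 292 mm (y), 33 mm thick, top face at z = 427 mm, on four square legs, each 30×30 mm in cross-section. The legs rest on z = 0, each flush with a corner of the seat. Four stretchers, 30 mm wide and 28 mm tall, connect adjacent legs with their undersides at z = 297 mm, each running between the inner faces of the legs it joins and aligned with the legs' outer faces on the other axis.

B is a rectangular beam 1602 mm long (x), 142 mm deep (y), 72 mm thick (z).

The beam spans the tops of two stools placed 1040 mm apart, resting at z = 427 mm.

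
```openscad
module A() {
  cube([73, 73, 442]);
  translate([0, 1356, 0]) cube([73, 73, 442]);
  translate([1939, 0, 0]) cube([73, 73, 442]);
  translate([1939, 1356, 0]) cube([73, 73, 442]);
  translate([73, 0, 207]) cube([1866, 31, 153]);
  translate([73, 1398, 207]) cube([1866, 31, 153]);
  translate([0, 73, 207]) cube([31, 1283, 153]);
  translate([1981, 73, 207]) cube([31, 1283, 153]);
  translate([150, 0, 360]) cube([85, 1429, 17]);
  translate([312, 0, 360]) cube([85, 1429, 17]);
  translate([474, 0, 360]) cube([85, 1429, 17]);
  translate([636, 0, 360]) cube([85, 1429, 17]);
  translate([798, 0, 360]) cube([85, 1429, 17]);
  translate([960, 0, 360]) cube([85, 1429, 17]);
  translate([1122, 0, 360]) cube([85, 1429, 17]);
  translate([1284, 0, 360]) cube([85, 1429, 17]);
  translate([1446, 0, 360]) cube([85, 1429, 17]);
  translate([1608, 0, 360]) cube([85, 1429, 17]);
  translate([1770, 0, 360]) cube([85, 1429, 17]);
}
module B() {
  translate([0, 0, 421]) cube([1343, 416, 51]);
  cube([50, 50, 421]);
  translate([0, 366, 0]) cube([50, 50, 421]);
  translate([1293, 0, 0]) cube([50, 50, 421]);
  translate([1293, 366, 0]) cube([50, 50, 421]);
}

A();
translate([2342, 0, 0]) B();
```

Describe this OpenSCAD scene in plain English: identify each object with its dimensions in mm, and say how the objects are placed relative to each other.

A is a bed frame 2012 mm long (x) by 1429 mm wide (y). Four 73×73 mm corner posts, 442 mm tall, at the corners of the footprint. Four rails of 31 mm thickness and 153 mm height run between adjacent posts with their undersides at z = 207 mm, their outer faces flush with the outside of the frame (the two x-running rails run between the posts' inner faces; the two y-running rails run between the posts' inner faces). 11 slats, each 85 mm wide (x) and 17 mm thick, lie across the top of the two x-running rails, running the full 1429 mm width of the frame in y; the slats are evenly spaced along x between the inner faces of the end posts with equal gaps (rounded down to the nearest mm) at the −x end and between each pair — any rounding remainder accumulates at the +x end.

B is a bench: a 1343×416 mm seat slab, 51 mm thick, top at z = 472 mm, on four 50×50 mm square legs flush with the seat corners and standing on z = 0.

The bench is on the floor beside the bed frame on its +x side.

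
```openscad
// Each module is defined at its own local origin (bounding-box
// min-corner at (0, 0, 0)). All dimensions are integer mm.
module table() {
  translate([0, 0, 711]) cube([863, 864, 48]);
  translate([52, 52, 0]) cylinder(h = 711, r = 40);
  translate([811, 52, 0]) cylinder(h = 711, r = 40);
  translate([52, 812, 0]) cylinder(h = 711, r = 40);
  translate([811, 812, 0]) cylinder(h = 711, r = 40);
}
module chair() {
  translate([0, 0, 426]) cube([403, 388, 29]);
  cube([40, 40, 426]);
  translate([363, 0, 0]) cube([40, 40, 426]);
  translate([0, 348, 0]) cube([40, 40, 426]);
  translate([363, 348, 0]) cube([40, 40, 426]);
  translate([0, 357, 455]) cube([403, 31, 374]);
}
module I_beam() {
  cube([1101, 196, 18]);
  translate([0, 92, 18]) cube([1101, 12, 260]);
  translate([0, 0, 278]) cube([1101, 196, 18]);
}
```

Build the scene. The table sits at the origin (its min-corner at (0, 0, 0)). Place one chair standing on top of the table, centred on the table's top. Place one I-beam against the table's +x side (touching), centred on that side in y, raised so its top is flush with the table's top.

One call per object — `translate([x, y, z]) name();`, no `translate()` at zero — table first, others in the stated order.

table();
translate([230, 238, 759]) chair();
translate([863, 334, 463]) I_beam();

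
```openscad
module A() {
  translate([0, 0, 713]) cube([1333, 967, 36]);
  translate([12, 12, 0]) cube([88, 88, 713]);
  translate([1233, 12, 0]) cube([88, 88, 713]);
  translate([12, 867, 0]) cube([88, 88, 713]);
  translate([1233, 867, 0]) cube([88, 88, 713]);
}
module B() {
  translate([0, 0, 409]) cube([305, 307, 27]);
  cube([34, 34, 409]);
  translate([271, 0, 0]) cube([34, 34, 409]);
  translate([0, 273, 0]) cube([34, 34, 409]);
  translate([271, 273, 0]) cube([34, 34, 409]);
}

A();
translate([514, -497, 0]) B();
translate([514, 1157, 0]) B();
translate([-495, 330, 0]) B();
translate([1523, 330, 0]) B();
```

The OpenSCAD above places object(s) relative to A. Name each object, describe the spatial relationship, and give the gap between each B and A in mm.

A is a table. B is a stool. Four stools sit around the table at the −y, +y, −x, +x sides. The gap between each stool and the table is 190 mm.

Each stool's nearest face is 190 mm from the table's bounding box.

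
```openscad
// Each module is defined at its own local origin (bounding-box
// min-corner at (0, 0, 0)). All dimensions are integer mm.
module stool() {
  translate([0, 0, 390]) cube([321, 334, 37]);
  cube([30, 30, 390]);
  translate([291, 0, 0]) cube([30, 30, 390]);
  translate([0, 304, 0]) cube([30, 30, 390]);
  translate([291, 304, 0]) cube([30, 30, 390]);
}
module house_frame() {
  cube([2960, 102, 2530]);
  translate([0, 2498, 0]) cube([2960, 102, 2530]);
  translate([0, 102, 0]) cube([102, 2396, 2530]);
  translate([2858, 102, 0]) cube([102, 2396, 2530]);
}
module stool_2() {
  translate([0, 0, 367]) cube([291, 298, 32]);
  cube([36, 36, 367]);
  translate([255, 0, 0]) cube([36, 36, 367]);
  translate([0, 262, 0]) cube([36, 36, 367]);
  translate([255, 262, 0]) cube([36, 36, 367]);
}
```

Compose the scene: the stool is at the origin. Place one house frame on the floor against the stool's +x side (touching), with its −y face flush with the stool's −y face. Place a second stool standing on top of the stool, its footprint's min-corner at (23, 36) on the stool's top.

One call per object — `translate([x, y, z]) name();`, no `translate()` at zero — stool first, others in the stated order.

stool();
translate([321, 0, 0]) house_frame();
translate([23, 36, 427]) stool_2();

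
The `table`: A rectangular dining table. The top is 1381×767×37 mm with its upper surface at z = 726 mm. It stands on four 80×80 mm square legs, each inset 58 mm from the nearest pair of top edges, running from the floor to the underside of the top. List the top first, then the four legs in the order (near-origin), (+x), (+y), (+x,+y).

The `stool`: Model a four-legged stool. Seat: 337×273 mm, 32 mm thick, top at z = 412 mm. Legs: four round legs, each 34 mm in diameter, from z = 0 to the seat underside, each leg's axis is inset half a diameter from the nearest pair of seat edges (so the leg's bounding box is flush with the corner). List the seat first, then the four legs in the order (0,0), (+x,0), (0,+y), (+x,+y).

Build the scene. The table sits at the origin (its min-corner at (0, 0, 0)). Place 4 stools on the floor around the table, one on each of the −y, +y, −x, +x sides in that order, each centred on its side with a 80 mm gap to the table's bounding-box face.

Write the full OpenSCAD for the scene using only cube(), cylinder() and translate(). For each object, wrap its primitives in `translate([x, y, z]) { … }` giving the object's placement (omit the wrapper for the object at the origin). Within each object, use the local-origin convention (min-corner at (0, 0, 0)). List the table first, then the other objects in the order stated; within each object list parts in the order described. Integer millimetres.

translate([0, 0, 689]) cube([1381, 767, 37]);
translate([58, 58, 0]) cube([80, 80, 689]);
translate([1243, 58, 0]) cube([80, 80, 689]);
translate([58, 629, 0]) cube([80, 80, 689]);
translate([1243, 629, 0]) cube([80, 80, 689]);
translate([522, -353, 0]) {
  translate([0, 0, 380]) cube([337, 273, 32]);
  translate([17, 17, 0]) cylinder(h = 380, r = 17);
  translate([320, 17, 0]) cylinder(h = 380, r = 17);
  translate([17, 256, 0]) cylinder(h = 380, r = 17);
  translate([320, 256, 0]) cylinder(h = 380, r = 17);
}
translate([522, 847, 0]) {
  translate([0, 0, 380]) cube([337, 273, 32]);
  translate([17, 17, 0]) cylinder(h = 380, r = 17);
  translate([320, 17, 0]) cylinder(h = 380, r = 17);
  translate([17, 256, 0]) cylinder(h = 380, r = 17);
  translate([320, 256, 0]) cylinder(h = 380, r = 17);
}
translate([-417, 247, 0]) {
  translate([0, 0, 380]) cube([337, 273, 32]);
  translate([17, 17, 0]) cylinder(h = 380, r = 17);
  translate([320, 17, 0]) cylinder(h = 380, r = 17);
  translate([17, 256, 0]) cylinder(h = 380, r = 17);
  translate([320, 256, 0]) cylinder(h = 380, r = 17);
}
translate([1461, 247, 0]) {
  translate([0, 0, 380]) cube([337, 273, 32]);
  translate([17, 17, 0]) cylinder(h = 380, r = 17);
  translate([320, 17, 0]) cylinder(h = 380, r = 17);
  translate([17, 256, 0]) cylinder(h = 380, r = 17);
  translate([320, 256, 0]) cylinder(h = 380, r = 17);
}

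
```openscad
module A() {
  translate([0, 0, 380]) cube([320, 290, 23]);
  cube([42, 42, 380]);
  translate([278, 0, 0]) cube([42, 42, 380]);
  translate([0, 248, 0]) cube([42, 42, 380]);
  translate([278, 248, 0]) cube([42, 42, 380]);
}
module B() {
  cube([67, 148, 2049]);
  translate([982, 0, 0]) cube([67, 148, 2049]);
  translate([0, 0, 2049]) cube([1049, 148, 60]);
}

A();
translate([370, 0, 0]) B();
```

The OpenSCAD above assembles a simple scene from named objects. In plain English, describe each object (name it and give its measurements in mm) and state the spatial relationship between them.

A is a four-legged stool. The seat is 320×290 mm, 23 mm thick, top at z = 403 mm. It stands on four square legs, each 42×42 mm in cross-section, from z = 0 to the seat underside, each flush with a corner of the seat.

B is a door frame. The clear opening is 915 mm wide and 2049 mm high. Two 67 mm wide jambs, 148 mm deep, stand either side of the opening from the floor to the top of the opening. A 60 mm thick head sits across the top of both jambs, spanning the full outside width of the frame.

The door frame is on the floor beside the stool on its +x side.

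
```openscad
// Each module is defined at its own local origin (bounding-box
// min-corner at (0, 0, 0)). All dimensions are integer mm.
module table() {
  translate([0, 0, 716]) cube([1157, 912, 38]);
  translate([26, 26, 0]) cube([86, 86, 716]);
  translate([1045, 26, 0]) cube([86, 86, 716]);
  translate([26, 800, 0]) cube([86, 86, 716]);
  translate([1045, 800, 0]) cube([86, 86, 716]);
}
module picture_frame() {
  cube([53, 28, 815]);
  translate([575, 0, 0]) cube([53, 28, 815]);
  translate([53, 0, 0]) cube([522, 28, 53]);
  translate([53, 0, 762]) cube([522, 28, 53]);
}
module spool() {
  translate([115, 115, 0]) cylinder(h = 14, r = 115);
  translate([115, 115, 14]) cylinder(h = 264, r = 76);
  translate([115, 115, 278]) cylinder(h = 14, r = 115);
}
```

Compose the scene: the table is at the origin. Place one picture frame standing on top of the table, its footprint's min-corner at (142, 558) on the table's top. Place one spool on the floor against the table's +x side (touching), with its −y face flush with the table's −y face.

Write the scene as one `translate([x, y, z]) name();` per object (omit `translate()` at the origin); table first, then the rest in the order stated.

table();
translate([142, 558, 754]) picture_frame();
translate([1157, 0, 0]) spool();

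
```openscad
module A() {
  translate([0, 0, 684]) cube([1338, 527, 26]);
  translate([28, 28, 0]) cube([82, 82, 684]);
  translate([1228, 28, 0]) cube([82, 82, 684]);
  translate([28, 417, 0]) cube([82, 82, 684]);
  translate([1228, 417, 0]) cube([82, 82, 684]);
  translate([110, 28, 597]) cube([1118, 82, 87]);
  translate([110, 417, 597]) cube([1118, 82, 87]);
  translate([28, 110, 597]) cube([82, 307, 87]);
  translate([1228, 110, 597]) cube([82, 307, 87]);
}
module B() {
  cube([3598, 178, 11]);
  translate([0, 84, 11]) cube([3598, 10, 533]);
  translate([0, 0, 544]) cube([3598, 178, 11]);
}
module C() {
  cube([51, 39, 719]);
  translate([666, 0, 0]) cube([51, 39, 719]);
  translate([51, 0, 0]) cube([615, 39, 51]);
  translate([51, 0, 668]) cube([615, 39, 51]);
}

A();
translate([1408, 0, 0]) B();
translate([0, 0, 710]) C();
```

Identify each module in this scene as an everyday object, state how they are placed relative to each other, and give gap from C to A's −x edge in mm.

The picture frame's min-x is at 0; the table's min-x is 0; gap = 0 mm.

A is a table. B is an I-beam. C is a picture frame. The I-beam is on the floor beside the table on its +x side. The picture frame is on top of the table. The gap from the picture frame to the table's −x edge is 0 mm.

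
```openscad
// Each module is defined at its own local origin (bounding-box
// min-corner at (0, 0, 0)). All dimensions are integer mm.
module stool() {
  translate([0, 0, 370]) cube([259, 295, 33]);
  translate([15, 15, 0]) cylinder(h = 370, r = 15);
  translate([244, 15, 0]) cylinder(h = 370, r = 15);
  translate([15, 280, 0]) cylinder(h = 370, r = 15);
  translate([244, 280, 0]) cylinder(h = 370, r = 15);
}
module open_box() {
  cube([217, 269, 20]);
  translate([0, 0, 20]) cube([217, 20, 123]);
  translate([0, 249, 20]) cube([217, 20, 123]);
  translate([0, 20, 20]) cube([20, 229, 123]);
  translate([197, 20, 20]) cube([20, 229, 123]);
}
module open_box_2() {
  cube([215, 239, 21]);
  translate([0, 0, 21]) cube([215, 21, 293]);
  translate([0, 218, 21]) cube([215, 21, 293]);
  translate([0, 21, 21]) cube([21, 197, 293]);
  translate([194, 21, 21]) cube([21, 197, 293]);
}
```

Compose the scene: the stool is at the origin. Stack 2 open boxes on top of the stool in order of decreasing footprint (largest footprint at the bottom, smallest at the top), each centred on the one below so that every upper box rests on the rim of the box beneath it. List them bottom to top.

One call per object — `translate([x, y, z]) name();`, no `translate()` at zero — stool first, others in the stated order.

stool();
translate([21, 13, 403]) open_box();
translate([22, 28, 546]) open_box_2();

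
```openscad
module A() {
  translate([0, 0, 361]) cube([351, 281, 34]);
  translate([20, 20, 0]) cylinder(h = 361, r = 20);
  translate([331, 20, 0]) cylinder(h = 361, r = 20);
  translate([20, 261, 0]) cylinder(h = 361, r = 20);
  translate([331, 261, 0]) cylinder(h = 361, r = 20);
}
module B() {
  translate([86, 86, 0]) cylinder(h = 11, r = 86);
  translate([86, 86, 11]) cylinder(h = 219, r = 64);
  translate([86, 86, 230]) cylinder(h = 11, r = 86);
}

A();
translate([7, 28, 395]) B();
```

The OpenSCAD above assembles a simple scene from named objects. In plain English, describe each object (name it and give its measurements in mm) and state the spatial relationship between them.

A is a four-legged stool. The seat is a 351×281×34 mm slab whose top surface is at z = 395 mm; four round legs, each 40 mm in diameter, run from the floor (z = 0) to the underside of the seat, each leg's axis is inset half a diameter from the nearest pair of seat edges (so the leg's bounding box is flush with the corner).

B is a spool: two coaxial disc flanges of radius 86 mm and thickness 11 mm, joined by a core cylinder of radius 64 mm and height 219 mm. The lower flange rests on z = 0 and the three cylinders share a vertical axis.

The spool is on top of the stool.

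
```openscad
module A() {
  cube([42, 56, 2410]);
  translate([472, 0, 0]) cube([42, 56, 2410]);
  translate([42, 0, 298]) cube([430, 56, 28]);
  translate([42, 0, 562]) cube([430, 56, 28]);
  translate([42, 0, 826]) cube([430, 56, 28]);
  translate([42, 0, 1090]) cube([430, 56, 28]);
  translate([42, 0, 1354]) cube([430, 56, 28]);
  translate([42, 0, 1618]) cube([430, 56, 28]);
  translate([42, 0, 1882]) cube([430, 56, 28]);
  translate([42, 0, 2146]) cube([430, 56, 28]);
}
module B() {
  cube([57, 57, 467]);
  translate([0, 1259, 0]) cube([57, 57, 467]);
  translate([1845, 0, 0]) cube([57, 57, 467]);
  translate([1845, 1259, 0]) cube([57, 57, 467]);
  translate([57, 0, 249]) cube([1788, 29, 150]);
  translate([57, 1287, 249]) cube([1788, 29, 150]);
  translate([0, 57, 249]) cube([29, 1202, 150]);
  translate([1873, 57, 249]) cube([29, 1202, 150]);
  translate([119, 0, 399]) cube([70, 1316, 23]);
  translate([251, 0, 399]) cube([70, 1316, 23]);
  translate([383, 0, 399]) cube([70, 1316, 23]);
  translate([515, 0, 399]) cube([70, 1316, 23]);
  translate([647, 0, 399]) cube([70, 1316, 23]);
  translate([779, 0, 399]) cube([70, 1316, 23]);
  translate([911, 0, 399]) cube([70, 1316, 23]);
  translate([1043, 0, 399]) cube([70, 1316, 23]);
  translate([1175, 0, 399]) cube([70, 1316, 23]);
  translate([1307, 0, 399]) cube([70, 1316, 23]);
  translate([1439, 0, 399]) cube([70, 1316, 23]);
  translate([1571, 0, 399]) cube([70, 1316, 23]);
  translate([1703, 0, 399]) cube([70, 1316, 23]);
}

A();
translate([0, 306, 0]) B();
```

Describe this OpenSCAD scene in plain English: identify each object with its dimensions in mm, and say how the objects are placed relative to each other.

A is a wooden ladder with two side rails of 42×56 mm section and 2410 mm height, set 514 mm apart overall. Between them run 8 rectangular rungs (56 mm deep, 28 mm thick), front faces flush with the rails' −y face. The bottom of the first rung is 298 mm above the floor and each subsequent rung is 264 mm higher than the one below.

B is a bed frame 1902 mm long (x) by 1316 mm wide (y). Four 57×57 mm corner posts, 467 mm tall, at the corners of the footprint. Four rails of 29 mm thickness and 150 mm height run between adjacent posts with their undersides at z = 249 mm, their outer faces flush with the outside of the frame (the two x-running rails run between the posts' inner faces; the two y-running rails run between the posts' inner faces). 13 slats, each 70 mm wide (x) and 23 mm thick, lie across the top of the two x-running rails, running the full 1316 mm width of the frame in y; the slats are evenly spaced along x between the inner faces of the end posts with equal gaps (rounded down to the nearest mm) at the −x end and between each pair — any rounding remainder accumulates at the +x end.

The bed frame is on the floor beside the ladder on its +y side.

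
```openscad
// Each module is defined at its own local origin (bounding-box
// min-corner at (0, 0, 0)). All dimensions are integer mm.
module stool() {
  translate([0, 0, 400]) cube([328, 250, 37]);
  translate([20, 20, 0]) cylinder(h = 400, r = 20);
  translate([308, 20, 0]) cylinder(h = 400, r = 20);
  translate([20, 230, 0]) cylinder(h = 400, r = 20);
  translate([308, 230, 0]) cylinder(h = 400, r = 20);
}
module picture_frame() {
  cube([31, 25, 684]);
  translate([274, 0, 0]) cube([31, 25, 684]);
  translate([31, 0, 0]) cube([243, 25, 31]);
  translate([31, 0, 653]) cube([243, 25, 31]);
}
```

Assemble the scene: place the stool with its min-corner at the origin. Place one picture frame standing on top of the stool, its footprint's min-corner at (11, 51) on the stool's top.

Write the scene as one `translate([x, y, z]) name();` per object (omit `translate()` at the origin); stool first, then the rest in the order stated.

stool();
translate([11, 51, 437]) picture_frame();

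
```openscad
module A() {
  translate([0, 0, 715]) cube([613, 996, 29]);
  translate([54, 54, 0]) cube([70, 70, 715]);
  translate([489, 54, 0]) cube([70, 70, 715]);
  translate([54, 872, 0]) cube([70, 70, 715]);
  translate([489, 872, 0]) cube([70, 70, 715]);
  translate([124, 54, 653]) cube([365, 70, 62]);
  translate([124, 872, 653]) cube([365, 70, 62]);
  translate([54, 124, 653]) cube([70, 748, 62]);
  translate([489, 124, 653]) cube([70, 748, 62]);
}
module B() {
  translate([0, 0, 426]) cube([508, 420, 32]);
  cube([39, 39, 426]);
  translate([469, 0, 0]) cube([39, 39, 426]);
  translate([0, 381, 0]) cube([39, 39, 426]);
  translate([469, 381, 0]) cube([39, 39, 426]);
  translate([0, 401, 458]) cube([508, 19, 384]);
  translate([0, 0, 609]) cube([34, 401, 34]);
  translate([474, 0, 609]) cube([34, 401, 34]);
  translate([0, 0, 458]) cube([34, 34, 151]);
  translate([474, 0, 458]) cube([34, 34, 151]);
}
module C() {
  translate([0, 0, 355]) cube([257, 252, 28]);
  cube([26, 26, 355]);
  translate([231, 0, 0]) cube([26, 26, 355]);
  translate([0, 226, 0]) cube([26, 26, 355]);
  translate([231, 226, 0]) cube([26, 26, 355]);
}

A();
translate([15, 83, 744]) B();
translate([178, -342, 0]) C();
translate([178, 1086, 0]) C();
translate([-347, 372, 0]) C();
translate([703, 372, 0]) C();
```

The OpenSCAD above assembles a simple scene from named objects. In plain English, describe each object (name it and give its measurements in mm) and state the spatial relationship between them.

A is a table: top 613 mm (x) × 996 mm (y), 29 mm thick, upper face at z = 744 mm, on four 70×70 mm square legs, each inset 54 mm from the nearest pair of top edges, running from z = 0 to the bottom of the top. Four apron rails, 70 mm thick and 62 mm tall, run between adjacent legs with their top edges flush with the underside of the top and their outer faces flush with the legs' outer faces.

B is a chair. The seat is a 508×420×32 mm slab with its top at z = 458 mm, on four 39×39 mm corner legs (flush with the seat edges, standing on z = 0). A flat backrest 19 mm thick, 384 mm tall, spans the full seat width and rises from the seat top along its +y edge, rear face flush with the rear of the seat. Two armrests of 34×34 mm section run along each side from the seat's front edge to the front of the backrest, top faces 185 mm above the seat top and outer faces flush with the seat's x-edges; a 34×34 mm post under the front of each armrest stands on the seat at the front corner.

C is a simple wooden stool: a rectangular seat 257 mm (x) by 252 mm (y), 28 mm thick, top face at z = 383 mm, on four square legs, each 26×26 mm in cross-section. The legs rest on z = 0, each flush with a corner of the seat.

The chair is on top of the table. Four stools sit around the table at the −y, +y, −x, +x sides.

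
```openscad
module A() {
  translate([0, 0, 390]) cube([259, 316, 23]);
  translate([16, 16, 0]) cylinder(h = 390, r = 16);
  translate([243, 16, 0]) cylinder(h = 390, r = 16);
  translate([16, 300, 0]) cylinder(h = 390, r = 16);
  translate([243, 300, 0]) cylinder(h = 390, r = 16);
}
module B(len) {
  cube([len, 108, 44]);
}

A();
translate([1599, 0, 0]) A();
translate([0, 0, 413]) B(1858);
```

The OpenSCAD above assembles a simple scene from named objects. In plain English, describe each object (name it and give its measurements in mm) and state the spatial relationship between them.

A is a simple wooden stool: a rectangular seat 259 mm (x) by 316 mm (y), 23 mm thick, top face at z = 413 mm, on four round legs, each 32 mm in diameter. The legs rest on z = 0, each leg's axis is inset half a diameter from the nearest pair of seat edges (so the leg's bounding box is flush with the corner).

B is a rectangular beam 1858 mm long (x), 108 mm deep (y), 44 mm thick (z).

The beam spans the tops of two stools placed 1340 mm apart, resting at z = 413 mm.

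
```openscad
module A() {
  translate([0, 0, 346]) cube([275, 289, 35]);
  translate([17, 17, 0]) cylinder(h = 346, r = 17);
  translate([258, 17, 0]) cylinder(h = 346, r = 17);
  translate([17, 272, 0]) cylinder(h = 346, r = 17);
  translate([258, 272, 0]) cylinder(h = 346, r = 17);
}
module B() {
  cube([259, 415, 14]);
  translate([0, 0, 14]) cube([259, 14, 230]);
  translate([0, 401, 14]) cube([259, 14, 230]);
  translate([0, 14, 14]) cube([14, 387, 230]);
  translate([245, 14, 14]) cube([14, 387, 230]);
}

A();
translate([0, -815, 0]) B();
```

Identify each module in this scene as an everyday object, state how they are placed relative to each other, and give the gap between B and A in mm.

A is a stool. B is an open box. The open box is on the floor beside the stool on its −y side. The gap between the open box and the stool is 400 mm.

The open box's nearest face is 400 mm from the stool's −y face.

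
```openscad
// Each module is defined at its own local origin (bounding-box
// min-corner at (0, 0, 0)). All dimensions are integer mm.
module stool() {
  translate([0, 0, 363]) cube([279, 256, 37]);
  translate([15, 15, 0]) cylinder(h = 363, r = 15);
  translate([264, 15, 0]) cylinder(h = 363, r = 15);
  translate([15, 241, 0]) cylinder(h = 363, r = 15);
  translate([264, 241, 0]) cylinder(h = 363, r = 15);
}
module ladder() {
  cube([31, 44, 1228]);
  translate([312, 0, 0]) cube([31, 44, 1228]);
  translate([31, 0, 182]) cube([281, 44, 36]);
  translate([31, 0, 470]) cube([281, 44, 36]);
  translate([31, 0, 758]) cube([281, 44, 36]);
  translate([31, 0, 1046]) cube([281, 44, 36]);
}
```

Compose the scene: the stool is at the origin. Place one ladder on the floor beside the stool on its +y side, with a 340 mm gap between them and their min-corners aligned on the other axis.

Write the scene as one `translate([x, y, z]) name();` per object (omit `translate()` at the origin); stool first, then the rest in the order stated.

stool();
translate([0, 596, 0]) ladder();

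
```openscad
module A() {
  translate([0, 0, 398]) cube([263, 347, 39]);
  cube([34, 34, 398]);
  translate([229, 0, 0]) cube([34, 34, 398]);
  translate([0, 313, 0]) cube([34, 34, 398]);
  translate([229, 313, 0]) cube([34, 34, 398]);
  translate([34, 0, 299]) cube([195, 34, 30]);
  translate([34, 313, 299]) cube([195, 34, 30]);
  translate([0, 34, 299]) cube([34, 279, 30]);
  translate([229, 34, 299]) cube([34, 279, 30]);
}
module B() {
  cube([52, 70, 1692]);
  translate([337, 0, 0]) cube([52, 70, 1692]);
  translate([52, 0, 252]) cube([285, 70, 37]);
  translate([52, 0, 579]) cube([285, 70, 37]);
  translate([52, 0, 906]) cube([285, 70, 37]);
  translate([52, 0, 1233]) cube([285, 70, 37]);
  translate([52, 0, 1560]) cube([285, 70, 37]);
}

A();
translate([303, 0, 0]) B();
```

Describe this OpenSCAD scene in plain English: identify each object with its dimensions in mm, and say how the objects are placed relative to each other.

A is a four-legged stool. The seat is a 263×347×39 mm slab whose top surface is at z = 437 mm; four square legs, each 34×34 mm in cross-section, run from the floor (z = 0) to the underside of the seat, each flush with a corner of the seat. Four stretchers, 34 mm wide and 30 mm tall, connect adjacent legs with their undersides at z = 299 mm, each running between the inner faces of the legs it joins and aligned with the legs' outer faces on the other axis.

B is a straight ladder. Two 52×70 mm vertical rails, 1692 mm tall, stand 389 mm apart (outside-to-outside) with their front faces coplanar on the −y side. 5 rungs, each 70 mm deep and 37 mm tall, span between the inner faces of the rails, front faces flush with the rails. The lowest rung's underside is at z = 252 mm and rungs are spaced 327 mm apart (underside to underside).

The ladder is on the floor beside the stool on its +x side.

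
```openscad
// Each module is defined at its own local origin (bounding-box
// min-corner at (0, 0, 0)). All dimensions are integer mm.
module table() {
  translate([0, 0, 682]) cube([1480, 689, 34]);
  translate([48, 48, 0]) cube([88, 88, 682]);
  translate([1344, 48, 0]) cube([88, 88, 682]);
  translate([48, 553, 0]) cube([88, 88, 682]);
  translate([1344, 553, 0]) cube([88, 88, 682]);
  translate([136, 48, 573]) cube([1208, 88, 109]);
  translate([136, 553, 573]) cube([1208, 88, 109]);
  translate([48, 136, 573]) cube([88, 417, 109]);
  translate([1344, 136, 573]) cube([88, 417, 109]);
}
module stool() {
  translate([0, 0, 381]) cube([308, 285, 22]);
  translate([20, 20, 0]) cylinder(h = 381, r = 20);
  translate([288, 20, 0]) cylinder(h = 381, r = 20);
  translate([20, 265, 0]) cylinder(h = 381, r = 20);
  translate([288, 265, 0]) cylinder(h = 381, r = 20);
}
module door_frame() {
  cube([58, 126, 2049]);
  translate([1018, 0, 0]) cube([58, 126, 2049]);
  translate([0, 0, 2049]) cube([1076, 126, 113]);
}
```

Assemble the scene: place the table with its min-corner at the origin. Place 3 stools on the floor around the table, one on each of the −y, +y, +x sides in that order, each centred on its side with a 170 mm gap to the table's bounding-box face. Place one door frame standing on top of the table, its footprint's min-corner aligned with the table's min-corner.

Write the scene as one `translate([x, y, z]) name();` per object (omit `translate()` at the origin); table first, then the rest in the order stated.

table();
translate([586, -455, 0]) stool();
translate([586, 859, 0]) stool();
translate([1650, 202, 0]) stool();
translate([0, 0, 716]) door_frame();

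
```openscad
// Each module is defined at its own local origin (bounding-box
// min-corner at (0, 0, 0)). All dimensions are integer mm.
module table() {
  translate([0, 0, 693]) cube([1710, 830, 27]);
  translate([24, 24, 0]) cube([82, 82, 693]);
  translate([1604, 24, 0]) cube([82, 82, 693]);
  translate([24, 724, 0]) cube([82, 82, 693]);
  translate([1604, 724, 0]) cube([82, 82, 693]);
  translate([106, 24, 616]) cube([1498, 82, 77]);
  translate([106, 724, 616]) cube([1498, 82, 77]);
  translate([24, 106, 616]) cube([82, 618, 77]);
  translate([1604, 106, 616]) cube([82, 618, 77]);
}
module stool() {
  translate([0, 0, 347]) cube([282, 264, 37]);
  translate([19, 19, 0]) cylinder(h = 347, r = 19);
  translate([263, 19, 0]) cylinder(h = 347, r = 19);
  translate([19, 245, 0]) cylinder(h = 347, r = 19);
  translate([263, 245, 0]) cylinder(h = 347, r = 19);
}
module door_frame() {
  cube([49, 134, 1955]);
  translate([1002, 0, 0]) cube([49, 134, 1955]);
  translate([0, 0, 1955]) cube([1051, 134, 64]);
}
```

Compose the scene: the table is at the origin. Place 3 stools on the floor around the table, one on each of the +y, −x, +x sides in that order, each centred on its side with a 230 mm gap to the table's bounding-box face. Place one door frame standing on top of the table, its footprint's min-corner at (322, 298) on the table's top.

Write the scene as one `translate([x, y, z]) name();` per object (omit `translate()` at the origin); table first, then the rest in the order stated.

table();
translate([714, 1060, 0]) stool();
translate([-512, 283, 0]) stool();
translate([1940, 283, 0]) stool();
translate([322, 298, 720]) door_frame();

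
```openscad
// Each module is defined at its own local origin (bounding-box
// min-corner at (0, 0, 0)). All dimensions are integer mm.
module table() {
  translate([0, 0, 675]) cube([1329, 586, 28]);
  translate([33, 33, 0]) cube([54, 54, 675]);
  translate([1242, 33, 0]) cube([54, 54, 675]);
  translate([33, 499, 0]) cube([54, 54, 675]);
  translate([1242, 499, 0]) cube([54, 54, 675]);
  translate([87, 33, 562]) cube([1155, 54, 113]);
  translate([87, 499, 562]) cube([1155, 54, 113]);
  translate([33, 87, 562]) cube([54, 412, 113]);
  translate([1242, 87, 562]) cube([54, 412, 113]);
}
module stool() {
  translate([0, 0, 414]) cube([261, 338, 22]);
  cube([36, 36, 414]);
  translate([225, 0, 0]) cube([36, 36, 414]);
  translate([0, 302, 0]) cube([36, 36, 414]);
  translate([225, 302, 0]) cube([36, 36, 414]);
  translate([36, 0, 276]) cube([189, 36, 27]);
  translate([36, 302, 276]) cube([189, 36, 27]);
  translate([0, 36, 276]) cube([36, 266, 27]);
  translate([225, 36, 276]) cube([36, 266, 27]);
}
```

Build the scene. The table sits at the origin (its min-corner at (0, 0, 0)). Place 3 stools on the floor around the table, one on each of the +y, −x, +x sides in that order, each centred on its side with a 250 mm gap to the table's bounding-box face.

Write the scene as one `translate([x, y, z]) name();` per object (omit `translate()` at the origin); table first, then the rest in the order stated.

table();
translate([534, 836, 0]) stool();
translate([-511, 124, 0]) stool();
translate([1579, 124, 0]) stool();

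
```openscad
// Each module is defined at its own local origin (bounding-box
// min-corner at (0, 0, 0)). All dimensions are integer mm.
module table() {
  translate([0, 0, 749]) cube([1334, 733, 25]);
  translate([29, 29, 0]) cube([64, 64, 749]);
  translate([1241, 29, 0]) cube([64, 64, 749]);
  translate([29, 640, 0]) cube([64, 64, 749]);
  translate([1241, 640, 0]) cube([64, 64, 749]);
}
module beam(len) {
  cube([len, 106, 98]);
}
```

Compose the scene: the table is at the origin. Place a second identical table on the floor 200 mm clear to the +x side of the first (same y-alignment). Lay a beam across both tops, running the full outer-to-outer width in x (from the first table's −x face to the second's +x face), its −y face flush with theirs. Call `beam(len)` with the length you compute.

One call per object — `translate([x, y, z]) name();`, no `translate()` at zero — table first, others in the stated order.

table();
translate([1534, 0, 0]) table();
translate([0, 0, 774]) beam(2868);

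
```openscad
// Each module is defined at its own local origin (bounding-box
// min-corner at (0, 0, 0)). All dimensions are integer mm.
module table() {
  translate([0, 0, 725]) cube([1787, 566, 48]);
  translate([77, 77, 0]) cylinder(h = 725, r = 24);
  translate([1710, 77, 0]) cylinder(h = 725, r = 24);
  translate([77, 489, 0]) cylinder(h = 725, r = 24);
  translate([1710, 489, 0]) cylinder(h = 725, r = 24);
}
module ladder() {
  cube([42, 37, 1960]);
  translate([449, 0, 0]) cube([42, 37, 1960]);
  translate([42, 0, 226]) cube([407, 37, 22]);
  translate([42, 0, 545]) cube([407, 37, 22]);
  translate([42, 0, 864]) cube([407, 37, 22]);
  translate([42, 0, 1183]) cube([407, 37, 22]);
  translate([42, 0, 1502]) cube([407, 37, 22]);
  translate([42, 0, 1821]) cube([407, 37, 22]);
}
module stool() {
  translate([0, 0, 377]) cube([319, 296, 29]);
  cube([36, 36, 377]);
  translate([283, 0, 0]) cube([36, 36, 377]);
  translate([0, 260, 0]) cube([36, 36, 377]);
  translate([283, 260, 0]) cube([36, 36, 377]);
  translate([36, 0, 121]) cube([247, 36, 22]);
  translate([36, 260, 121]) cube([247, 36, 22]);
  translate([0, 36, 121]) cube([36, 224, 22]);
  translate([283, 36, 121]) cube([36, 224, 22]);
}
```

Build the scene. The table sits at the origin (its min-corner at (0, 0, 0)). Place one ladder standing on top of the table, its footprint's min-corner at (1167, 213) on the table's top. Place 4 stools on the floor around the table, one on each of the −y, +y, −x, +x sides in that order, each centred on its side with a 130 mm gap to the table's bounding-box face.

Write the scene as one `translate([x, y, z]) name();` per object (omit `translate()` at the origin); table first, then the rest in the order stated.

table();
translate([1167, 213, 773]) ladder();
translate([734, -426, 0]) stool();
translate([734, 696, 0]) stool();
translate([-449, 135, 0]) stool();
translate([1917, 135, 0]) stool();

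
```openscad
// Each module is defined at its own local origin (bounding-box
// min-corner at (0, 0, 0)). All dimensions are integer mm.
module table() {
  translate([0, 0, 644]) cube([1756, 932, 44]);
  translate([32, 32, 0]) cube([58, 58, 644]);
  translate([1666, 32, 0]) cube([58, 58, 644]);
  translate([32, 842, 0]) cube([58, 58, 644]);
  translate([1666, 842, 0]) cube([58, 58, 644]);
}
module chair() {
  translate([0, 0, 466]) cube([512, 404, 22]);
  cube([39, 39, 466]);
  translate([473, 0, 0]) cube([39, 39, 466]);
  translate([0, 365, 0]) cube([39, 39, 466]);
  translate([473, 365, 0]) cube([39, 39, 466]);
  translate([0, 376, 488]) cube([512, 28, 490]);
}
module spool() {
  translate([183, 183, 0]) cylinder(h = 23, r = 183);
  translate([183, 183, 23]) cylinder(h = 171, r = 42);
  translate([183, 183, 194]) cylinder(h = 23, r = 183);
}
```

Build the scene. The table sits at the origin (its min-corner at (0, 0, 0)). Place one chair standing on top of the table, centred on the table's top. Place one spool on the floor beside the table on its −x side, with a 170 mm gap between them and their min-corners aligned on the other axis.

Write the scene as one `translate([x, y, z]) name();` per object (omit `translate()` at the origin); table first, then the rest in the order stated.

table();
translate([622, 264, 688]) chair();
translate([-536, 0, 0]) spool();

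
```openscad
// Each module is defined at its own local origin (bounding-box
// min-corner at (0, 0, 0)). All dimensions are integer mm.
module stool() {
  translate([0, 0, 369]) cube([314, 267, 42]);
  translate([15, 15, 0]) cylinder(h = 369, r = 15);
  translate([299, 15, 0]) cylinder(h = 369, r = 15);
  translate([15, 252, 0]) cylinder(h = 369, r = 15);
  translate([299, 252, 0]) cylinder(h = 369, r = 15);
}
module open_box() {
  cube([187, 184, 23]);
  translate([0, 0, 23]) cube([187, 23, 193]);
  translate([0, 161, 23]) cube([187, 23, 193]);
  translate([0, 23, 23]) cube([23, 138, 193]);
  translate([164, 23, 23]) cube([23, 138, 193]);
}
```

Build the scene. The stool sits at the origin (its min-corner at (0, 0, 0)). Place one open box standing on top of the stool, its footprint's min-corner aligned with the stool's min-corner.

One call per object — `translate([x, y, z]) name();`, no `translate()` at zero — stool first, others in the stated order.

stool();
translate([0, 0, 411]) open_box();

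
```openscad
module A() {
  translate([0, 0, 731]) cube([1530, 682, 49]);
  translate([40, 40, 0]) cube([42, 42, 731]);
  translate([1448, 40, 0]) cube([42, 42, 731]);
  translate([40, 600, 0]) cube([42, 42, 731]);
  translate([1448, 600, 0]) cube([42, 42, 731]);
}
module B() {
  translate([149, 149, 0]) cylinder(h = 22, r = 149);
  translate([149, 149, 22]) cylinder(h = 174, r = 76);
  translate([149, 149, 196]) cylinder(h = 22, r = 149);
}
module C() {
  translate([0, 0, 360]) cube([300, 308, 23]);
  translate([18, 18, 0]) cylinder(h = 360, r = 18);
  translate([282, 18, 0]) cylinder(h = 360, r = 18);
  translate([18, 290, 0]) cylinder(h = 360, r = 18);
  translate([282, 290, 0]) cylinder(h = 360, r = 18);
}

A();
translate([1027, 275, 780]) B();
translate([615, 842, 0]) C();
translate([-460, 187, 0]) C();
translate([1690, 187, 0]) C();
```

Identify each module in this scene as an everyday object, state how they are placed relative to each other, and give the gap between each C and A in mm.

A is a table. B is a spool. C is a stool. The spool is on top of the table. Three stools sit around the table at the +y, −x, +x sides. The gap between each stool and the table is 160 mm.

Each stool's nearest face is 160 mm from the table's bounding box.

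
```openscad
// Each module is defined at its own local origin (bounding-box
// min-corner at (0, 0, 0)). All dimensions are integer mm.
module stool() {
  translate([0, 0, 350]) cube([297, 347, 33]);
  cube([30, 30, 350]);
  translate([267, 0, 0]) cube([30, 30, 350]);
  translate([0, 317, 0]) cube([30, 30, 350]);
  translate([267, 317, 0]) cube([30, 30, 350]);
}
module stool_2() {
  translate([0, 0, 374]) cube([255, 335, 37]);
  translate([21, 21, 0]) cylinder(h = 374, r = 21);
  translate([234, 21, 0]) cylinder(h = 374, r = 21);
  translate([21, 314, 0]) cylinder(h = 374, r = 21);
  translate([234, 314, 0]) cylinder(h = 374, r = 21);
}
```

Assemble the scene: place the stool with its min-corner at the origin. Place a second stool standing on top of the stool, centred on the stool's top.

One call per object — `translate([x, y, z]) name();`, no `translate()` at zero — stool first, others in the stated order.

stool();
translate([21, 6, 383]) stool_2();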